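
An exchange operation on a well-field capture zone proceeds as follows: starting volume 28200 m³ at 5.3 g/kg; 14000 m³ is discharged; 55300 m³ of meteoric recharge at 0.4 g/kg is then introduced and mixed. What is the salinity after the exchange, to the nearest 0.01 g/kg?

1.40 g/kg

Remaining after removal: 14,200 m³ at 5.3 g/kg (salt = 75,260)
After addition: salt = 75,260 + 55,300×0.4 = 97,380; volume = 69,500 m³
S = 97,380 / 69,500 = 1.4012 g/kg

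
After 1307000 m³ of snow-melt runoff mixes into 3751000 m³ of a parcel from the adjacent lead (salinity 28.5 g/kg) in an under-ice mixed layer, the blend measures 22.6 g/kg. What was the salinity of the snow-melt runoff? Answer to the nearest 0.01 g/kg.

5.67 g/kg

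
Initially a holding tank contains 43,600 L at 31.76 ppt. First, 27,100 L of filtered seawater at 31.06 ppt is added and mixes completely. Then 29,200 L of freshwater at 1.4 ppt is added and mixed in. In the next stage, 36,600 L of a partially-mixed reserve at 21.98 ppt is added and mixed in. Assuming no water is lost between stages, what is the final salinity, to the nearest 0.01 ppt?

22.50 ppt

Total salt / total volume:
Initial salt = 43,600×31.76 = 1,384,736
After stage 1: salt = 1,384,736 + 27,100×31.06 = 2,226,462; volume = 70,700 L; S = 31.492 ppt
After stage 2: salt = 2,226,462 + 29,200×1.4 = 2,267,342; volume = 99,900 L; S = 22.696 ppt
After stage 3: salt = 2,267,342 + 36,600×21.98 = 3,071,810; volume = 136,500 L
S = 3,071,810 / 136,500 = 22.5041 ppt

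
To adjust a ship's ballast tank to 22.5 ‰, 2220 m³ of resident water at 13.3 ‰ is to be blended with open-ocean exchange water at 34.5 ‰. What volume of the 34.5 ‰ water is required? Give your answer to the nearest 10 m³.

1700 m³

Salt balance: 2,220×13.3 + V×34.5 = (2,220+V)×22.5
29,526 + 34.5V = 49,950 + 22.5V
20,424 = 12V
V = 1,702 m³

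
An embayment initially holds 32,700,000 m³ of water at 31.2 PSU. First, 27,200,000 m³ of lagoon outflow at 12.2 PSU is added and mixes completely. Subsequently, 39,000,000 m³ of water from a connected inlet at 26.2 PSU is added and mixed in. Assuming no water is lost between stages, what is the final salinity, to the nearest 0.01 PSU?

24.00 PSU

Total salt / total volume:
Initial salt = 32,700,000×31.2 = 1,020,240,000
After stage 1: salt = 1,020,240,000 + 27,200,000×12.2 = 1,352,080,000; volume = 59,900,000 m³; S = 22.572 PSU
After stage 2: salt = 1,352,080,000 + 39,000,000×26.2 = 2,373,880,000; volume = 98,900,000 m³
S = 2,373,880,000 / 98,900,000 = 24.0028 PSU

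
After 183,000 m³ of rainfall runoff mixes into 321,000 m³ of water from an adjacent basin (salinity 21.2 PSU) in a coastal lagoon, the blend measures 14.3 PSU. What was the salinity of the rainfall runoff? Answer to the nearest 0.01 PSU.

Salt balance: 321,000×21.2 + 183,000×S = 504,000×14.3
6,805,200 + 183,000·S = 7,207,200
S = (7,207,200 − 6,805,200) / 183,000 = 2.1967 PSU

2.20 PSU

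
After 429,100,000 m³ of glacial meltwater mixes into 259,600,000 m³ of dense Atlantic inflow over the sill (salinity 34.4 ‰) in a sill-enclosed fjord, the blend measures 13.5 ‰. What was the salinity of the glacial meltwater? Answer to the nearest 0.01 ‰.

0.86 ‰

Salt balance: 259,600,000×34.4 + 429,100,000×S = 688,700,000×13.5
8,930,240,000 + 429,100,000·S = 9,297,450,000
S = (9,297,450,000 − 8,930,240,000) / 429,100,000 = 0.8558 ‰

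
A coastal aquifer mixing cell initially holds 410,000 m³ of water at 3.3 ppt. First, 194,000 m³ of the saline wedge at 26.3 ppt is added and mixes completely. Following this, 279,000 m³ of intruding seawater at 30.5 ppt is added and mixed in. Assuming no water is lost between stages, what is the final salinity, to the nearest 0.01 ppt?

16.95 ppt

By conservation of dissolved salt,
Initial salt = 410,000×3.3 = 1,353,000
After stage 1: salt = 1,353,000 + 194,000×26.3 = 6,455,200; volume = 604,000 m³; S = 10.687 ppt
After stage 2: salt = 6,455,200 + 279,000×30.5 = 14,964,700; volume = 883,000 m³
S = 14,964,700 / 883,000 = 16.9476 ppt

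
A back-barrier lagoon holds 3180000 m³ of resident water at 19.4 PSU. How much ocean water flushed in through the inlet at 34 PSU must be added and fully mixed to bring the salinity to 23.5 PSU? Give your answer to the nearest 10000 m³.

1240000 m³

Salt balance: 3,180,000×19.4 + V×34 = (3,180,000+V)×23.5
61,692,000 + 34V = 74,730,000 + 23.5V
13,038,000 = 10.5V
V = 1,241,714.29 m³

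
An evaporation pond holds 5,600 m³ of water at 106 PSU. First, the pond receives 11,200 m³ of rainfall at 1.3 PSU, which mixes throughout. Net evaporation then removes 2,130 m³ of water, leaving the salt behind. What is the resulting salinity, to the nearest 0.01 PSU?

After mixing: salt = 5,600×106 + 11,200×1.3 = 608,160; volume = 16,800 m³
After evaporation: salt unchanged = 608,160; volume = 16,800 − 2,130 = 14,670 m³
S = 608,160 / 14,670 = 41.456 PSU

41.46 PSU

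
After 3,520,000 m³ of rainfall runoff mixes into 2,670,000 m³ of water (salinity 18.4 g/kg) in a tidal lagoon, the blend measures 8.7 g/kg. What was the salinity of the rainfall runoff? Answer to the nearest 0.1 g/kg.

1.3 g/kg

Salt balance: 2,670,000×18.4 + 3,520,000×S = 6,190,000×8.7
49,128,000 + 3,520,000·S = 53,853,000
S = (53,853,000 − 49,128,000) / 3,520,000 = 1.3423 g/kg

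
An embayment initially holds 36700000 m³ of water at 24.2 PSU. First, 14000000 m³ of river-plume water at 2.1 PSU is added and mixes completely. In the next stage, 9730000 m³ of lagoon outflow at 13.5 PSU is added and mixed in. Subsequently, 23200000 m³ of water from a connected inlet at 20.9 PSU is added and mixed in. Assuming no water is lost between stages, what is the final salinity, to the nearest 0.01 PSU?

18.34 PSU

Salt balance:
Initial salt = 36,700,000×24.2 = 888,140,000
After stage 1: salt = 888,140,000 + 14,000,000×2.1 = 917,540,000; volume = 50,700,000 m³; S = 18.097 PSU
After stage 2: salt = 917,540,000 + 9,730,000×13.5 = 1,048,895,000; volume = 60,430,000 m³; S = 17.357 PSU
After stage 3: salt = 1,048,895,000 + 23,200,000×20.9 = 1,533,775,000; volume = 83,630,000 m³
S = 1,533,775,000 / 83,630,000 = 18.34 PSU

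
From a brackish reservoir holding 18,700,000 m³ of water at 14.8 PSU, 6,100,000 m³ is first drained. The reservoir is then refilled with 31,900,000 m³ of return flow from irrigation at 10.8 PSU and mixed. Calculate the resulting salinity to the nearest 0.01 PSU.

Remaining after removal: 12,600,000 m³ at 14.8 PSU (salt = 186,480,000)
After addition: salt = 186,480,000 + 31,900,000×10.8 = 531,000,000; volume = 44,500,000 m³
S = 531,000,000 / 44,500,000 = 11.9326 PSU

11.93 PSU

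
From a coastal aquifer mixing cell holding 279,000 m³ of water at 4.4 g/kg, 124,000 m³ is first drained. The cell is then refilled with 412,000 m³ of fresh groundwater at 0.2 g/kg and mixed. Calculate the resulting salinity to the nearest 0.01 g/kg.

Remaining after removal: 155,000 m³ at 4.4 g/kg (salt = 682,000)
After addition: salt = 682,000 + 412,000×0.2 = 764,400; volume = 567,000 m³
S = 764,400 / 567,000 = 1.3481 g/kg

1.35 g/kg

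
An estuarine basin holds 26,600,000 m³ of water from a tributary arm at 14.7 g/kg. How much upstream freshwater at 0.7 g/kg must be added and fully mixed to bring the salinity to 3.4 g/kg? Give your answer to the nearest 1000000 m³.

111000000 m³

Salt balance: 26,600,000×14.7 + V×0.7 = (26,600,000+V)×3.4
391,020,000 + 0.7V = 90,440,000 + 3.4V
300,580,000 = 2.7V
V = 111,325,925.93 m³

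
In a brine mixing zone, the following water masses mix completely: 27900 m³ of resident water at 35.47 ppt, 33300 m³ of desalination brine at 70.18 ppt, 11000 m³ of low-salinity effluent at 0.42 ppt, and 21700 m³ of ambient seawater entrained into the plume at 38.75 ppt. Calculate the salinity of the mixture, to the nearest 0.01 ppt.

44.43 ppt

Conserving salt mass:
salt = 27,900×35.47 + 33,300×70.18 + 11,000×0.42 + 21,700×38.75 = 989,613 + 2,336,994 + 4,620 + 840,875 = 4,172,102
volume = 27,900 + 33,300 + 11,000 + 21,700 = 93,900 m³
S = 4,172,102 / 93,900 = 44.4313 ppt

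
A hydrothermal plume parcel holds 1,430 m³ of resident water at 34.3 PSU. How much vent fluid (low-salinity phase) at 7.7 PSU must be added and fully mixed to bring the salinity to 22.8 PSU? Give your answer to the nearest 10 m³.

1090 m³

Salt balance: 1,430×34.3 + V×7.7 = (1,430+V)×22.8
49,049 + 7.7V = 32,604 + 22.8V
16,445 = 15.1V
V = 1,089.07 m³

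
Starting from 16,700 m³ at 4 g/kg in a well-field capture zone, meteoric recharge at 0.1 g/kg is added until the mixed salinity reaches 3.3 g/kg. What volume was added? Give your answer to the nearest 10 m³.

3650 m³

Salt balance: 16,700×4 + V×0.1 = (16,700+V)×3.3
66,800 + 0.1V = 55,110 + 3.3V
11,690 = 3.2V
V = 3,653.13 m³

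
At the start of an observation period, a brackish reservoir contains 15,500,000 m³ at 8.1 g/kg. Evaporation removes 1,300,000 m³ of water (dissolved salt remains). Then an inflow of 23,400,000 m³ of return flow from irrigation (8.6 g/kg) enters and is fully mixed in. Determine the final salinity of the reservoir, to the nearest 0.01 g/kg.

8.69 g/kg

After evaporation: salt = 15,500,000×8.1 = 125,550,000; volume = 15,500,000 − 1,300,000 = 14,200,000 m³
After mixing: salt = 125,550,000 + 23,400,000×8.6 = 326,790,000; volume = 14,200,000 + 23,400,000 = 37,600,000 m³
S = 326,790,000 / 37,600,000 = 8.6912 g/kg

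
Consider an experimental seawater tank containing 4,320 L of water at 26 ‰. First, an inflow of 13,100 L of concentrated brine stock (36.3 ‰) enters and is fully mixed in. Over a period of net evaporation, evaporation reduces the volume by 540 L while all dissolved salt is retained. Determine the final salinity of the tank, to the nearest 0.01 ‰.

34.83 ‰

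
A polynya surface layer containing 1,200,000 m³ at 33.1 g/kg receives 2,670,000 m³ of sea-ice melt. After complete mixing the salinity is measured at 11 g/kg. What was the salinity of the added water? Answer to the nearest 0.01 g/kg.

Salt balance: 1,200,000×33.1 + 2,670,000×S = 3,870,000×11
39,720,000 + 2,670,000·S = 42,570,000
S = (42,570,000 − 39,720,000) / 2,670,000 = 1.0674 g/kg

1.07 g/kg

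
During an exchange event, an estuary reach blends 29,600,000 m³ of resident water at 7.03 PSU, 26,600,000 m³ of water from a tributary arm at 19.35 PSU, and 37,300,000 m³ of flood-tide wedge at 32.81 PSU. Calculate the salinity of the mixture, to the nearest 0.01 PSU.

20.82 PSU

Total salt / total volume:
salt = 29,600,000×7.03 + 26,600,000×19.35 + 37,300,000×32.81 = 208,088,000 + 514,710,000 + 1,223,813,000 = 1,946,611,000
volume = 29,600,000 + 26,600,000 + 37,300,000 = 93,500,000 m³
S = 1,946,611,000 / 93,500,000 = 20.8194 PSU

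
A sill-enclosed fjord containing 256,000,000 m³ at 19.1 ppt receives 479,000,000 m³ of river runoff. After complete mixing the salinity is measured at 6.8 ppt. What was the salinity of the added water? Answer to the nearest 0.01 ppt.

Salt balance: 256,000,000×19.1 + 479,000,000×S = 735,000,000×6.8
4,889,600,000 + 479,000,000·S = 4,998,000,000
S = (4,998,000,000 − 4,889,600,000) / 479,000,000 = 0.2263 ppt

0.23 ppt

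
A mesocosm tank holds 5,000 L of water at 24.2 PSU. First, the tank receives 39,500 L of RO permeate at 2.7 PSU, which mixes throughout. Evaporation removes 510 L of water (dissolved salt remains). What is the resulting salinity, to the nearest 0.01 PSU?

After mixing: salt = 5,000×24.2 + 39,500×2.7 = 227,650; volume = 44,500 L
After evaporation: salt unchanged = 227,650; volume = 44,500 − 510 = 43,990 L
S = 227,650 / 43,990 = 5.175 PSU

5.18 PSU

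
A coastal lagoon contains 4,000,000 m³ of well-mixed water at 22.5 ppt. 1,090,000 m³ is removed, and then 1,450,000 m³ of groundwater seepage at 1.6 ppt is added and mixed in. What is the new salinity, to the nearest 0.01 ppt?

15.55 ppt

Remaining after removal: 2,910,000 m³ at 22.5 ppt (salt = 65,475,000)
After addition: salt = 65,475,000 + 1,450,000×1.6 = 67,795,000; volume = 4,360,000 m³
S = 67,795,000 / 4,360,000 = 15.5493 ppt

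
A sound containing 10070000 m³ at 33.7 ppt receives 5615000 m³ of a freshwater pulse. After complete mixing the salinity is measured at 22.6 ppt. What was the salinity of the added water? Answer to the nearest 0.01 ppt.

2.69 ppt

Salt balance: 10,070,000×33.7 + 5,615,000×S = 15,685,000×22.6
339,359,000 + 5,615,000·S = 354,481,000
S = (354,481,000 − 339,359,000) / 5,615,000 = 2.6931 ppt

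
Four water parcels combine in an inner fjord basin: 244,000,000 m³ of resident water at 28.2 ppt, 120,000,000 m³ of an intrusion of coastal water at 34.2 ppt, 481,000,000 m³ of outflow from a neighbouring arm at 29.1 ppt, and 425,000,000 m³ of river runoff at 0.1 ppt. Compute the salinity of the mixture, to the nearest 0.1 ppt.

Mass of salt is conserved:
salt = 244,000,000×28.2 + 120,000,000×34.2 + 481,000,000×29.1 + 425,000,000×0.1 = 6,880,800,000 + 4,104,000,000 + 13,997,100,000 + 42,500,000 = 25,024,400,000
volume = 244,000,000 + 120,000,000 + 481,000,000 + 425,000,000 = 1,270,000,000 m³
S = 25,024,400,000 / 1,270,000,000 = 19.704 ppt

19.7 ppt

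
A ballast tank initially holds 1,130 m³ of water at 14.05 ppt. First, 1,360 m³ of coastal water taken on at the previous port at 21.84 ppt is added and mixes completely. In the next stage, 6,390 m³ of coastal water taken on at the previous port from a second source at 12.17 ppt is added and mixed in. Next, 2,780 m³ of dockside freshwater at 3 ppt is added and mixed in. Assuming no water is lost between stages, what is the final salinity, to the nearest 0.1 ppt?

11.3 ppt

Total salt / total volume:
Initial salt = 1,130×14.05 = 15,876.5
After stage 1: salt = 15,876.5 + 1,360×21.84 = 45,578.9; volume = 2,490 m³; S = 18.305 ppt
After stage 2: salt = 45,578.9 + 6,390×12.17 = 123,345.2; volume = 8,880 m³; S = 13.89 ppt
After stage 3: salt = 123,345.2 + 2,780×3 = 131,685.2; volume = 11,660 m³
S = 131,685.2 / 11,660 = 11.2938 ppt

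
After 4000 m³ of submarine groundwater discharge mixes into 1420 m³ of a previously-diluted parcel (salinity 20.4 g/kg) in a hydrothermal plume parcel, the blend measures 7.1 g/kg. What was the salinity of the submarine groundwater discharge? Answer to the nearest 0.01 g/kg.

Salt balance: 1,420×20.4 + 4,000×S = 5,420×7.1
28,968 + 4,000·S = 38,482
S = (38,482 − 28,968) / 4,000 = 2.3785 g/kg

2.38 g/kg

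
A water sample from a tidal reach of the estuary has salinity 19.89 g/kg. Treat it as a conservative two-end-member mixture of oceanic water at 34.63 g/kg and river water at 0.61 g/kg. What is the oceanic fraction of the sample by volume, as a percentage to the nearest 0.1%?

56.7%

Let g be the oceanic fraction. Salt balance per unit volume:
g×34.63 + (1−g)×0.61 = 19.89
g = (19.89 − 0.61) / (34.63 − 0.61) = 19.28/34.02 = 0.5667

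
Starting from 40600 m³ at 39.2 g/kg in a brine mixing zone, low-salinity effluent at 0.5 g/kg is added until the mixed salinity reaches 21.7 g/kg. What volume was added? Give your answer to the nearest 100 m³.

Salt balance: 40,600×39.2 + V×0.5 = (40,600+V)×21.7
1,591,520 + 0.5V = 881,020 + 21.7V
710,500 = 21.2V
V = 33,514.15 m³

33500 m³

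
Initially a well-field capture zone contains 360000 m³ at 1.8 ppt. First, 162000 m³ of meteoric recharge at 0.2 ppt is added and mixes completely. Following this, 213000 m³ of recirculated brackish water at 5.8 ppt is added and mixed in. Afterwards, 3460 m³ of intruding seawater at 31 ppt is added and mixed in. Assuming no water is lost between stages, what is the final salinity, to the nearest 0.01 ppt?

2.74 ppt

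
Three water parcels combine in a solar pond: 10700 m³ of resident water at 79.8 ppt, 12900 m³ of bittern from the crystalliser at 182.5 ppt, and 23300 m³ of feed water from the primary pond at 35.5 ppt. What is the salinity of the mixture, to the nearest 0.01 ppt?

86.04 ppt

Mass of salt is conserved:
salt = 10,700×79.8 + 12,900×182.5 + 23,300×35.5 = 853,860 + 2,354,250 + 827,150 = 4,035,260
volume = 10,700 + 12,900 + 23,300 = 46,900 m³
S = 4,035,260 / 46,900 = 86.0397 ppt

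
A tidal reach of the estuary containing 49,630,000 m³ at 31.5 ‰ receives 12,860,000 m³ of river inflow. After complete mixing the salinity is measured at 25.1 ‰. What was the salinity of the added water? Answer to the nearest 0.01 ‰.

0.40 ‰

Salt balance: 49,630,000×31.5 + 12,860,000×S = 62,490,000×25.1
1,563,345,000 + 12,860,000·S = 1,568,499,000
S = (1,568,499,000 − 1,563,345,000) / 12,860,000 = 0.4008 ‰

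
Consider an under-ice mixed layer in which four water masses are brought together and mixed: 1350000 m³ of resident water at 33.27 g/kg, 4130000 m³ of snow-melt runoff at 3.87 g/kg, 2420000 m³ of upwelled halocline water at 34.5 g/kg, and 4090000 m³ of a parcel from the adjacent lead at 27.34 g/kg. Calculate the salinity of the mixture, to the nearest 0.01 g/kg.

21.37 g/kg

Salt balance:
salt = 1,350,000×33.27 + 4,130,000×3.87 + 2,420,000×34.5 + 4,090,000×27.34 = 44,914,500 + 15,983,100 + 83,490,000 + 111,820,600 = 256,208,200
volume = 1,350,000 + 4,130,000 + 2,420,000 + 4,090,000 = 11,990,000 m³
S = 256,208,200 / 11,990,000 = 21.3685 g/kg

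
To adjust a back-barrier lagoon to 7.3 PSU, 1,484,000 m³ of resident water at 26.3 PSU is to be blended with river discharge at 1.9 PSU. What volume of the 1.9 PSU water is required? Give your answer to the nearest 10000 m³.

5220000 m³

Salt balance: 1,484,000×26.3 + V×1.9 = (1,484,000+V)×7.3
39,029,200 + 1.9V = 10,833,200 + 7.3V
28,196,000 = 5.4V
V = 5,221,481.48 m³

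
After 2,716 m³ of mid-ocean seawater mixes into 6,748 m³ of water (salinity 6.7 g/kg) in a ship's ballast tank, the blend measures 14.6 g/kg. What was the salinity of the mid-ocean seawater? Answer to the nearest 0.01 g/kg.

34.23 g/kg

Salt balance: 6,748×6.7 + 2,716×S = 9,464×14.6
45,211.6 + 2,716·S = 138,174.4
S = (138,174.4 − 45,211.6) / 2,716 = 34.2278 g/kg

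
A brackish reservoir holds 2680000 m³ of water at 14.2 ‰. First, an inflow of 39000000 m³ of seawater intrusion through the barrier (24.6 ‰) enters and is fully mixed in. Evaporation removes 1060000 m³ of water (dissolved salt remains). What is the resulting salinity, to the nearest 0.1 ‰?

24.6 ‰

After mixing: salt = 2,680,000×14.2 + 39,000,000×24.6 = 997,456,000; volume = 41,680,000 m³
After evaporation: salt unchanged = 997,456,000; volume = 41,680,000 − 1,060,000 = 40,620,000 m³
S = 997,456,000 / 40,620,000 = 24.5558 ‰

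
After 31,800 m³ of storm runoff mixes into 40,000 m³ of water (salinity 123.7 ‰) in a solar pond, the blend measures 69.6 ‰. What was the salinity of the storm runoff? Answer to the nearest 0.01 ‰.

1.55 ‰

Salt balance: 40,000×123.7 + 31,800×S = 71,800×69.6
4,948,000 + 31,800·S = 4,997,280
S = (4,997,280 − 4,948,000) / 31,800 = 1.5497 ‰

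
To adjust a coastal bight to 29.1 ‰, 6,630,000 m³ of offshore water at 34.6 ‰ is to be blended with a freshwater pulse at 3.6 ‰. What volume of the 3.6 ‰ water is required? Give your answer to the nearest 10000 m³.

1430000 m³

Salt balance: 6,630,000×34.6 + V×3.6 = (6,630,000+V)×29.1
229,398,000 + 3.6V = 192,933,000 + 29.1V
36,465,000 = 25.5V
V = 1,430,000 m³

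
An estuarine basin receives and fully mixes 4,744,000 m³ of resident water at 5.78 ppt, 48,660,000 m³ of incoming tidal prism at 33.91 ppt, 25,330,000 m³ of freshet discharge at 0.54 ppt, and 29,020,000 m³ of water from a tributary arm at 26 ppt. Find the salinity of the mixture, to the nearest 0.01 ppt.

22.70 ppt

Weighted by volume,
salt = 4,744,000×5.78 + 48,660,000×33.91 + 25,330,000×0.54 + 29,020,000×26 = 27,420,320 + 1,650,060,600 + 13,678,200 + 754,520,000 = 2,445,679,120
volume = 4,744,000 + 48,660,000 + 25,330,000 + 29,020,000 = 107,754,000 m³
S = 2,445,679,120 / 107,754,000 = 22.6969 ppt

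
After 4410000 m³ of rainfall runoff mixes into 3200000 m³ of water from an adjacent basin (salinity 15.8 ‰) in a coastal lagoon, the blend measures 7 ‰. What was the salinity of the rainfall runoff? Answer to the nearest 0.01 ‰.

Salt balance: 3,200,000×15.8 + 4,410,000×S = 7,610,000×7
50,560,000 + 4,410,000·S = 53,270,000
S = (53,270,000 − 50,560,000) / 4,410,000 = 0.6145 ‰

0.61 ‰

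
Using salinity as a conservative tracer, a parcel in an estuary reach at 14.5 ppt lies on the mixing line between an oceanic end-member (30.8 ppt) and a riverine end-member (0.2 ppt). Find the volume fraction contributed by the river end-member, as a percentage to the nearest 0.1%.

53.3%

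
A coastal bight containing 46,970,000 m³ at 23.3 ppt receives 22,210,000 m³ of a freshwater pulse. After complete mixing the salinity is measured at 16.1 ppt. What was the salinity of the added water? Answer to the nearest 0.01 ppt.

0.87 ppt

Salt balance: 46,970,000×23.3 + 22,210,000×S = 69,180,000×16.1
1,094,401,000 + 22,210,000·S = 1,113,798,000
S = (1,113,798,000 − 1,094,401,000) / 22,210,000 = 0.8733 ppt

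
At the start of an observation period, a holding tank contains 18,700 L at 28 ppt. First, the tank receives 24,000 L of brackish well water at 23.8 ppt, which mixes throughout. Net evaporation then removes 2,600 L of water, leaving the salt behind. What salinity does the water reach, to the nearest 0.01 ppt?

27.30 ppt

After mixing: salt = 18,700×28 + 24,000×23.8 = 1,094,800; volume = 42,700 L
After evaporation: salt unchanged = 1,094,800; volume = 42,700 − 2,600 = 40,100 L
S = 1,094,800 / 40,100 = 27.3017 ppt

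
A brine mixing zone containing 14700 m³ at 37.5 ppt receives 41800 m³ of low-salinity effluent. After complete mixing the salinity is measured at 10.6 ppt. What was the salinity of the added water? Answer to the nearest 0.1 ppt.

1.1 ppt

Salt balance: 14,700×37.5 + 41,800×S = 56,500×10.6
551,250 + 41,800·S = 598,900
S = (598,900 − 551,250) / 41,800 = 1.14 ppt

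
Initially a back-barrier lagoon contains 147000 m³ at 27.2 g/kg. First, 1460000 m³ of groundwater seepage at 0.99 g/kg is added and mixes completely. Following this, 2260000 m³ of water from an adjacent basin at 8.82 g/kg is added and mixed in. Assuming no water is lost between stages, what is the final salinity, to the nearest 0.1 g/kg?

6.6 g/kg

Salt balance:
Initial salt = 147,000×27.2 = 3,998,400
After stage 1: salt = 3,998,400 + 1,460,000×0.99 = 5,443,800; volume = 1,607,000 m³; S = 3.388 g/kg
After stage 2: salt = 5,443,800 + 2,260,000×8.82 = 25,377,000; volume = 3,867,000 m³
S = 25,377,000 / 3,867,000 = 6.5625 g/kg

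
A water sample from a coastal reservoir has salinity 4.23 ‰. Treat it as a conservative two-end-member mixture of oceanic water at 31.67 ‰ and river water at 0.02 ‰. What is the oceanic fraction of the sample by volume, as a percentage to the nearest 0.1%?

13.3%

Let g be the oceanic fraction. Salt balance per unit volume:
g×31.67 + (1−g)×0.02 = 4.23
g = (4.23 − 0.02) / (31.67 − 0.02) = 4.21/31.65 = 0.133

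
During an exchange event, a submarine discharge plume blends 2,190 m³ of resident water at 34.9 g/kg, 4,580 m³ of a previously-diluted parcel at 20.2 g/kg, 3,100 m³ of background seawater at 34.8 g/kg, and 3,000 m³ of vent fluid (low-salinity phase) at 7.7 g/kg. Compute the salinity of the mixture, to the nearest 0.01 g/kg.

23.30 g/kg

Salt balance:
salt = 2,190×34.9 + 4,580×20.2 + 3,100×34.8 + 3,000×7.7 = 76,431 + 92,516 + 107,880 + 23,100 = 299,927
volume = 2,190 + 4,580 + 3,100 + 3,000 = 12,870 m³
S = 299,927 / 12,870 = 23.3044 g/kg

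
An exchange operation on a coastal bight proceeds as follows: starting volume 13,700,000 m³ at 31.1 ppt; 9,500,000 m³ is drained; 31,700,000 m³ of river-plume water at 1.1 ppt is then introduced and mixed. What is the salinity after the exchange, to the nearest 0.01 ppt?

Remaining after removal: 4,200,000 m³ at 31.1 ppt (salt = 130,620,000)
After addition: salt = 130,620,000 + 31,700,000×1.1 = 165,490,000; volume = 35,900,000 m³
S = 165,490,000 / 35,900,000 = 4.6097 ppt

4.61 ppt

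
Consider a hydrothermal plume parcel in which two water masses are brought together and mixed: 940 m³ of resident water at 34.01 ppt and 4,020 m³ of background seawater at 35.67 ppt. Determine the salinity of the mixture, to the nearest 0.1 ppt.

Conserving salt mass:
salt = 940×34.01 + 4,020×35.67 = 31,969.4 + 143,393.4 = 175,362.8
volume = 940 + 4,020 = 4,960 m³
S = 175,362.8 / 4,960 = 35.355 ppt

35.4 ppt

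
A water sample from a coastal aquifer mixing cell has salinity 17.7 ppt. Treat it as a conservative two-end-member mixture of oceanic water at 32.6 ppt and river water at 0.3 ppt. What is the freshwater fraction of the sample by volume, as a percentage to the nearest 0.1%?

Let f be the freshwater fraction. Salt balance per unit volume:
f×0.3 + (1−f)×32.6 = 17.7
f = (32.6 − 17.7) / (32.6 − 0.3) = 14.9/32.3 = 0.4613

46.1%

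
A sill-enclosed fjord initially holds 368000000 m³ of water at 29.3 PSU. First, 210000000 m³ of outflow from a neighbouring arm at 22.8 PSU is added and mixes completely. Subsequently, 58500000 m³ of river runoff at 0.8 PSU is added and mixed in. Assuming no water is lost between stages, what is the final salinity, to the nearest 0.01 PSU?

Total salt / total volume:
Initial salt = 368,000,000×29.3 = 10,782,400,000
After stage 1: salt = 10,782,400,000 + 210,000,000×22.8 = 15,570,400,000; volume = 578,000,000 m³; S = 26.938 PSU
After stage 2: salt = 15,570,400,000 + 58,500,000×0.8 = 15,617,200,000; volume = 636,500,000 m³
S = 15,617,200,000 / 636,500,000 = 24.5361 PSU

24.54 PSU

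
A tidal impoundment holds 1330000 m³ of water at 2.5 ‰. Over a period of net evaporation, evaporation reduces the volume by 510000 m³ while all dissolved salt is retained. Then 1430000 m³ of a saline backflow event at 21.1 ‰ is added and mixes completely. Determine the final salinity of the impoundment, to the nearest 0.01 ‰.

14.89 ‰

After evaporation: salt = 1,330,000×2.5 = 3,325,000; volume = 1,330,000 − 510,000 = 820,000 m³
After mixing: salt = 3,325,000 + 1,430,000×21.1 = 33,498,000; volume = 820,000 + 1,430,000 = 2,250,000 m³
S = 33,498,000 / 2,250,000 = 14.888 ‰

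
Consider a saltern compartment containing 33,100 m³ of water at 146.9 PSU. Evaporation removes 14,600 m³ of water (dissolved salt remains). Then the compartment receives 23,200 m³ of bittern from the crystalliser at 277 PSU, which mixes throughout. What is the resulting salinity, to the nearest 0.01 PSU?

270.71 PSU

After evaporation: salt = 33,100×146.9 = 4,862,390; volume = 33,100 − 14,600 = 18,500 m³
After mixing: salt = 4,862,390 + 23,200×277 = 11,288,790; volume = 18,500 + 23,200 = 41,700 m³
S = 11,288,790 / 41,700 = 270.7144 PSU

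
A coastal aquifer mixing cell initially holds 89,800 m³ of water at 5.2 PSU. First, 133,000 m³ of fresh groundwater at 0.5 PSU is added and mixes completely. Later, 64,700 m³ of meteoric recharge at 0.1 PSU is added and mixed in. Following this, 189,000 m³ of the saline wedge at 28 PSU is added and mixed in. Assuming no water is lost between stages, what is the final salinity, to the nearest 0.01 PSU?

Salt balance:
Initial salt = 89,800×5.2 = 466,960
After stage 1: salt = 466,960 + 133,000×0.5 = 533,460; volume = 222,800 m³; S = 2.394 PSU
After stage 2: salt = 533,460 + 64,700×0.1 = 539,930; volume = 287,500 m³; S = 1.878 PSU
After stage 3: salt = 539,930 + 189,000×28 = 5,831,930; volume = 476,500 m³
S = 5,831,930 / 476,500 = 12.2391 PSU

12.24 PSU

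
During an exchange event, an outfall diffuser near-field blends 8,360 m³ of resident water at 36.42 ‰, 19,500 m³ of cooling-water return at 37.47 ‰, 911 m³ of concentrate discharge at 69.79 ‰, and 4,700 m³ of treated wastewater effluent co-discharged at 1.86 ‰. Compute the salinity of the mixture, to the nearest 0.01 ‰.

33.09 ‰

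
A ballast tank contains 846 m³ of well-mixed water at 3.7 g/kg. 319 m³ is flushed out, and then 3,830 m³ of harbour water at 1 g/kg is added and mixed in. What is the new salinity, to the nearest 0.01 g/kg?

1.33 g/kg

Remaining after removal: 527 m³ at 3.7 g/kg (salt = 1,949.9)
After addition: salt = 1,949.9 + 3,830×1 = 5,779.9; volume = 4,357 m³
S = 5,779.9 / 4,357 = 1.3266 g/kg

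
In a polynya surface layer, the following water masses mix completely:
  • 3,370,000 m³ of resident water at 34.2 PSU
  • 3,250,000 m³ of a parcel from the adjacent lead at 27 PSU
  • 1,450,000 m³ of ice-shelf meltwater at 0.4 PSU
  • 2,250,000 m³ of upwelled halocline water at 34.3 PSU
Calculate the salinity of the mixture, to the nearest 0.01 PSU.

27.21 PSU

Conserving salt mass:
salt = 3,370,000×34.2 + 3,250,000×27 + 1,450,000×0.4 + 2,250,000×34.3 = 115,254,000 + 87,750,000 + 580,000 + 77,175,000 = 280,759,000
volume = 3,370,000 + 3,250,000 + 1,450,000 + 2,250,000 = 10,320,000 m³
S = 280,759,000 / 10,320,000 = 27.2053 PSU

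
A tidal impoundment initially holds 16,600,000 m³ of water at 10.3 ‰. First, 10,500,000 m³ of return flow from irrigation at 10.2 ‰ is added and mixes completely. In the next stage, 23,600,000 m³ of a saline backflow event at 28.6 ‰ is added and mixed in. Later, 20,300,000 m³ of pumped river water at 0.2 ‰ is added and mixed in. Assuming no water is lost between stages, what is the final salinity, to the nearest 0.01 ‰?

Mass of salt is conserved:
Initial salt = 16,600,000×10.3 = 170,980,000
After stage 1: salt = 170,980,000 + 10,500,000×10.2 = 278,080,000; volume = 27,100,000 m³; S = 10.261 ‰
After stage 2: salt = 278,080,000 + 23,600,000×28.6 = 953,040,000; volume = 50,700,000 m³; S = 18.798 ‰
After stage 3: salt = 953,040,000 + 20,300,000×0.2 = 957,100,000; volume = 71,000,000 m³
S = 957,100,000 / 71,000,000 = 13.4803 ‰

13.48 ‰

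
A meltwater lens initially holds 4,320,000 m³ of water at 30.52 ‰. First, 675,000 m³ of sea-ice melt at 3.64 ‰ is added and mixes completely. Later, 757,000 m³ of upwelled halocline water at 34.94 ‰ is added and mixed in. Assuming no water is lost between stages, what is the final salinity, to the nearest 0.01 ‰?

27.95 ‰

Weighted by volume,
Initial salt = 4,320,000×30.52 = 131,846,400
After stage 1: salt = 131,846,400 + 675,000×3.64 = 134,303,400; volume = 4,995,000 m³; S = 26.888 ‰
After stage 2: salt = 134,303,400 + 757,000×34.94 = 160,752,980; volume = 5,752,000 m³
S = 160,752,980 / 5,752,000 = 27.9473 ‰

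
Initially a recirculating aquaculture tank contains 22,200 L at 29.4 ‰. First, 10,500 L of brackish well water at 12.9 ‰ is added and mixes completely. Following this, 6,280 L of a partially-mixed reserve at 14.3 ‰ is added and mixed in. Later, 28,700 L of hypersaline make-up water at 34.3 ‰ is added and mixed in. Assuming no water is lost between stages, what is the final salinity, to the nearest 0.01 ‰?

27.52 ‰

Salt balance:
Initial salt = 22,200×29.4 = 652,680
After stage 1: salt = 652,680 + 10,500×12.9 = 788,130; volume = 32,700 L; S = 24.102 ‰
After stage 2: salt = 788,130 + 6,280×14.3 = 877,934; volume = 38,980 L; S = 22.523 ‰
After stage 3: salt = 877,934 + 28,700×34.3 = 1,862,344; volume = 67,680 L
S = 1,862,344 / 67,680 = 27.5169 ‰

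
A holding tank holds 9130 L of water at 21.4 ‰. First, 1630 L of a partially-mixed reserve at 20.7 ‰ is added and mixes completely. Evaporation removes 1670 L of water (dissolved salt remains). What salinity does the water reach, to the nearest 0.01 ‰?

After mixing: salt = 9,130×21.4 + 1,630×20.7 = 229,123; volume = 10,760 L
After evaporation: salt unchanged = 229,123; volume = 10,760 − 1,670 = 9,090 L
S = 229,123 / 9,090 = 25.2061 ‰

25.21 ‰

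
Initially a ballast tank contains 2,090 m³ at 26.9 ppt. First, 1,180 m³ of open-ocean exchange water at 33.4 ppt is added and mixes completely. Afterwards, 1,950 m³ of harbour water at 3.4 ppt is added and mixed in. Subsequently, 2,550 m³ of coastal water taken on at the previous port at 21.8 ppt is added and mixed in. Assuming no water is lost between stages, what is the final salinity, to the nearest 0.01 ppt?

20.32 ppt

Weighted by volume,
Initial salt = 2,090×26.9 = 56,221
After stage 1: salt = 56,221 + 1,180×33.4 = 95,633; volume = 3,270 m³; S = 29.246 ppt
After stage 2: salt = 95,633 + 1,950×3.4 = 102,263; volume = 5,220 m³; S = 19.591 ppt
After stage 3: salt = 102,263 + 2,550×21.8 = 157,853; volume = 7,770 m³
S = 157,853 / 7,770 = 20.3157 ppt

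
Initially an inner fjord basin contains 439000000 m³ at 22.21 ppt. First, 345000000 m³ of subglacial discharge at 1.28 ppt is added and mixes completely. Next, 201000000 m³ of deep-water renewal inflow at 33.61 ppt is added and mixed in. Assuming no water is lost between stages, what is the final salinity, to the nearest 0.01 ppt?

Total salt / total volume:
Initial salt = 439,000,000×22.21 = 9,750,190,000
After stage 1: salt = 9,750,190,000 + 345,000,000×1.28 = 10,191,790,000; volume = 784,000,000 m³; S = 13 ppt
After stage 2: salt = 10,191,790,000 + 201,000,000×33.61 = 16,947,400,000; volume = 985,000,000 m³
S = 16,947,400,000 / 985,000,000 = 17.2055 ppt

17.21 ppt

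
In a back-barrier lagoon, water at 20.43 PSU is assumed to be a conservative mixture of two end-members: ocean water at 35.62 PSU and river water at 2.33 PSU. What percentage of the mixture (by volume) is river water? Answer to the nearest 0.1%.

Let f be the freshwater fraction. Salt balance per unit volume:
f×2.33 + (1−f)×35.62 = 20.43
f = (35.62 − 20.43) / (35.62 − 2.33) = 15.19/33.29 = 0.4563

45.6%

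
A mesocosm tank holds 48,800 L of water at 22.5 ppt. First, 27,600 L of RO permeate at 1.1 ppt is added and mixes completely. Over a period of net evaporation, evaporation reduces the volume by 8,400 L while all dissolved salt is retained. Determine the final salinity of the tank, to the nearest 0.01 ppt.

16.59 ppt

After mixing: salt = 48,800×22.5 + 27,600×1.1 = 1,128,360; volume = 76,400 L
After evaporation: salt unchanged = 1,128,360; volume = 76,400 − 8,400 = 68,000 L
S = 1,128,360 / 68,000 = 16.5935 ppt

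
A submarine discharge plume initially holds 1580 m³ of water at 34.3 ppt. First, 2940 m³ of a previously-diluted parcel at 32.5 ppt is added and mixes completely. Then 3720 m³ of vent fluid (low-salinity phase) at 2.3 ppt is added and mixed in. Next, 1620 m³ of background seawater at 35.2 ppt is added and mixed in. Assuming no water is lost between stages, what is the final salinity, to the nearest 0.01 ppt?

21.84 ppt

Total salt / total volume:
Initial salt = 1,580×34.3 = 54,194
After stage 1: salt = 54,194 + 2,940×32.5 = 149,744; volume = 4,520 m³; S = 33.129 ppt
After stage 2: salt = 149,744 + 3,720×2.3 = 158,300; volume = 8,240 m³; S = 19.211 ppt
After stage 3: salt = 158,300 + 1,620×35.2 = 215,324; volume = 9,860 m³
S = 215,324 / 9,860 = 21.8381 ppt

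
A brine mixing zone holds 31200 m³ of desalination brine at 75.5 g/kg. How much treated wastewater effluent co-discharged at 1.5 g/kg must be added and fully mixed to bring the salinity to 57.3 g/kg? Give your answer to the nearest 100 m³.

Salt balance: 31,200×75.5 + V×1.5 = (31,200+V)×57.3
2,355,600 + 1.5V = 1,787,760 + 57.3V
567,840 = 55.8V
V = 10,176.34 m³

10200 m³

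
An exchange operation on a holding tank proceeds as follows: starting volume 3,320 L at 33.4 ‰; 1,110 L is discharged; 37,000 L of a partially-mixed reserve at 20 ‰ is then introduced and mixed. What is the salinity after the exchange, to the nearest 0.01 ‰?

Remaining after removal: 2,210 L at 33.4 ‰ (salt = 73,814)
After addition: salt = 73,814 + 37,000×20 = 813,814; volume = 39,210 L
S = 813,814 / 39,210 = 20.7553 ‰

20.76 ‰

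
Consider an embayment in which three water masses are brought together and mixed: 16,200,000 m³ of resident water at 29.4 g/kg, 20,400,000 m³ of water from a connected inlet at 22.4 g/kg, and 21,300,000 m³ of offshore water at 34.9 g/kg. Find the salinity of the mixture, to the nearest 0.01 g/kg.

28.96 g/kg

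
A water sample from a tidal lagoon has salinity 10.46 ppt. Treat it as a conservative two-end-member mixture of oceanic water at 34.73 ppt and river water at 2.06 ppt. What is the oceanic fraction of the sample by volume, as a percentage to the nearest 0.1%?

Let g be the oceanic fraction. Salt balance per unit volume:
g×34.73 + (1−g)×2.06 = 10.46
g = (10.46 − 2.06) / (34.73 − 2.06) = 8.4/32.67 = 0.2571

25.7%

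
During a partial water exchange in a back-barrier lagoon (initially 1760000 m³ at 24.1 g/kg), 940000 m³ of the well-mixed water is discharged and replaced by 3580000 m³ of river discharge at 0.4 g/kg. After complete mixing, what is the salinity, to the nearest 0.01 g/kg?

Remaining after removal: 820,000 m³ at 24.1 g/kg (salt = 19,762,000)
After addition: salt = 19,762,000 + 3,580,000×0.4 = 21,194,000; volume = 4,400,000 m³
S = 21,194,000 / 4,400,000 = 4.8168 g/kg

4.82 g/kg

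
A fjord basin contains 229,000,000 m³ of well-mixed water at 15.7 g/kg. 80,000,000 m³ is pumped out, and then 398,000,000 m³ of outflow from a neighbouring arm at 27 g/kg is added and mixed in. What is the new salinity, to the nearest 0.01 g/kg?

23.92 g/kg

Remaining after removal: 149,000,000 m³ at 15.7 g/kg (salt = 2,339,300,000)
After addition: salt = 2,339,300,000 + 398,000,000×27 = 13,085,300,000; volume = 547,000,000 m³
S = 13,085,300,000 / 547,000,000 = 23.9219 g/kg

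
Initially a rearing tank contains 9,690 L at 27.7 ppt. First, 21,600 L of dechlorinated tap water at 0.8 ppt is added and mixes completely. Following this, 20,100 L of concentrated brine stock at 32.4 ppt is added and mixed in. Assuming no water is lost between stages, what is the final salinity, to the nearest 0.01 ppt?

18.23 ppt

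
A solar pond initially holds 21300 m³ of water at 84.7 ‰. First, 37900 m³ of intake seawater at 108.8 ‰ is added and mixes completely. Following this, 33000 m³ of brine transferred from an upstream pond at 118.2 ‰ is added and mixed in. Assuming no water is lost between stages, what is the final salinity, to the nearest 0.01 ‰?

Conserving salt mass:
Initial salt = 21,300×84.7 = 1,804,110
After stage 1: salt = 1,804,110 + 37,900×108.8 = 5,927,630; volume = 59,200 m³; S = 100.129 ‰
After stage 2: salt = 5,927,630 + 33,000×118.2 = 9,828,230; volume = 92,200 m³
S = 9,828,230 / 92,200 = 106.5969 ‰

106.60 ‰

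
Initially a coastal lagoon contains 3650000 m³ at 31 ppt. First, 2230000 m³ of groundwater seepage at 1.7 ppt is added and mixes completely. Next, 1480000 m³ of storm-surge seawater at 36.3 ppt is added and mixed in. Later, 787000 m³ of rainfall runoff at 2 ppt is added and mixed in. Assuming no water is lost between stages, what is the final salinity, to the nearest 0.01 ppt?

21.14 ppt

Mass of salt is conserved:
Initial salt = 3,650,000×31 = 113,150,000
After stage 1: salt = 113,150,000 + 2,230,000×1.7 = 116,941,000; volume = 5,880,000 m³; S = 19.888 ppt
After stage 2: salt = 116,941,000 + 1,480,000×36.3 = 170,665,000; volume = 7,360,000 m³; S = 23.188 ppt
After stage 3: salt = 170,665,000 + 787,000×2 = 172,239,000; volume = 8,147,000 m³
S = 172,239,000 / 8,147,000 = 21.1414 ppt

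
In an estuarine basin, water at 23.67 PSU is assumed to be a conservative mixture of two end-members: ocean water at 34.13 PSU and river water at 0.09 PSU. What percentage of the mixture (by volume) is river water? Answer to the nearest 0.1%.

Let f be the freshwater fraction. Salt balance per unit volume:
f×0.09 + (1−f)×34.13 = 23.67
f = (34.13 − 23.67) / (34.13 − 0.09) = 10.46/34.04 = 0.3073

30.7%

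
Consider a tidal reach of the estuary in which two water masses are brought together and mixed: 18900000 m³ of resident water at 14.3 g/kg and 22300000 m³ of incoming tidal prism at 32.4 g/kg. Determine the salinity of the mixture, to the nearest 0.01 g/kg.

Total salt / total volume:
salt = 18,900,000×14.3 + 22,300,000×32.4 = 270,270,000 + 722,520,000 = 992,790,000
volume = 18,900,000 + 22,300,000 = 41,200,000 m³
S = 992,790,000 / 41,200,000 = 24.0968 g/kg

24.10 g/kg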